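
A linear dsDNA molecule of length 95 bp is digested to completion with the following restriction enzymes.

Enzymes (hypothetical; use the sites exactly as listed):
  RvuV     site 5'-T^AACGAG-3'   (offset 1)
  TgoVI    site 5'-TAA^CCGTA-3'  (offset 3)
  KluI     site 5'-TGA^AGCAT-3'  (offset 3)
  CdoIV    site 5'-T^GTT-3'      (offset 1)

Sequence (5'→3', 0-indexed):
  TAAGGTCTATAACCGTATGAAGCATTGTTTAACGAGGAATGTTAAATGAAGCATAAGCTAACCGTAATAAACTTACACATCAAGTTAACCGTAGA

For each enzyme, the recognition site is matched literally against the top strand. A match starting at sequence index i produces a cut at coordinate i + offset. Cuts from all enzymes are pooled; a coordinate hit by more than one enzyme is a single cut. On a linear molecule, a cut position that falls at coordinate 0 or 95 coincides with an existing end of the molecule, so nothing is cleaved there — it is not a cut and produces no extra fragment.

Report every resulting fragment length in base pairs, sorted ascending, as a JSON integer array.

[4,6,7,8,9,10,12,12,27]

Scan for sites:
  RvuV TAACGAG/1: at [29] ⇒ [30]
  TgoVI TAACCGTA/3: at [9, 58, 85] ⇒ [12, 61, 88]
  KluI TGAAGCAT/3: at [17, 46] ⇒ [20, 49]
  CdoIV TGTT/1: at [25, 39] ⇒ [26, 40]

All cut coordinates (distinct, sorted): [12, 20, 26, 30, 40, 49, 61, 88]

Fragment lengths:
  [0,12): 12 bp
  [12,20): 8 bp
  [20,26): 6 bp
  [26,30): 4 bp
  [30,40): 10 bp
  [40,49): 9 bp
  [49,61): 12 bp
  [61,88): 27 bp
  [88,95): 7 bp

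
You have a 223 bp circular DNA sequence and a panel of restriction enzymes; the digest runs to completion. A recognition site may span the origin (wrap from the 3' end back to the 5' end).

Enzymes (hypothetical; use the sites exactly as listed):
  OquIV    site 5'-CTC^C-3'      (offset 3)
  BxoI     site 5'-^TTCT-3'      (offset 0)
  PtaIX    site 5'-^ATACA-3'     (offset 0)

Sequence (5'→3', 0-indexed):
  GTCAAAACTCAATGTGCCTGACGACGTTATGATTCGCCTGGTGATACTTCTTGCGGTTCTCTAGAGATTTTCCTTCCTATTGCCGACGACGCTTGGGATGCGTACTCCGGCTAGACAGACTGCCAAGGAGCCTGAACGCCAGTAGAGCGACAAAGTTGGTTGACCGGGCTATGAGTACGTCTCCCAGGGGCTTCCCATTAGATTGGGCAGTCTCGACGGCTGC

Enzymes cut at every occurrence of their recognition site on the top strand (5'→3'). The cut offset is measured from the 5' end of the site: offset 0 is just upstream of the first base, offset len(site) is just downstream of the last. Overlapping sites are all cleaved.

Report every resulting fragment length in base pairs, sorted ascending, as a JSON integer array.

[9,51,76,87]

Site scan:
  OquIV CTCC/3: at [104, 180] ⇒ [107, 183]
  BxoI TTCT/0: at [47, 56] ⇒ [47, 56]
  PtaIX (ATACA, off=0): no sites

All cut coordinates (distinct, sorted): [47, 56, 107, 183]

Fragments:
  47→56: 9 bp
  56→107: 51 bp
  107→183: 76 bp
  183→47 (wrap): 223-183+47 = 87 bp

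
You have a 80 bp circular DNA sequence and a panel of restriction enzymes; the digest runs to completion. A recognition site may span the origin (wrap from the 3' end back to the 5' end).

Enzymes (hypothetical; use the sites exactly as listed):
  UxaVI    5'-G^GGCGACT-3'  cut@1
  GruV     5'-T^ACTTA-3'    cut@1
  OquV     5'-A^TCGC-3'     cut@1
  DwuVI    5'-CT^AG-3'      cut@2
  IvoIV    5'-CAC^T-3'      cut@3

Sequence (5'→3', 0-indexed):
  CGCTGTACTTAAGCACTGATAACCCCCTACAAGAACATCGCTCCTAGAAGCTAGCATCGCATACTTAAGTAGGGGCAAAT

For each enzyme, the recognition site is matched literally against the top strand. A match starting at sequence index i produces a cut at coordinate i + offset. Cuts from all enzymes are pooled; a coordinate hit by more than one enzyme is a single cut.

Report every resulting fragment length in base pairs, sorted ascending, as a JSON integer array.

[4,6,7,7,8,10,17,21]

Per-enzyme occurrences:
  UxaVI (GGGCGACT, off=1): no sites
  GruV (TACTTA, off=1): starts [5, 61] → cuts [6, 62]
  OquV (ATCGC, off=1): starts [36, 55, 78] → cuts [37, 56, 79]
  DwuVI (CTAG, off=2): starts [43, 50] → cuts [45, 52]
  IvoIV (CACT, off=3): starts [13] → cuts [16]

All cut coordinates (distinct, sorted): [6, 16, 37, 45, 52, 56, 62, 79]

Fragments:
  6→16: 10 bp
  16→37: 21 bp
  37→45: 8 bp
  45→52: 7 bp
  52→56: 4 bp
  56→62: 6 bp
  62→79: 17 bp
  79→6 (wrap): 80-79+6 = 7 bp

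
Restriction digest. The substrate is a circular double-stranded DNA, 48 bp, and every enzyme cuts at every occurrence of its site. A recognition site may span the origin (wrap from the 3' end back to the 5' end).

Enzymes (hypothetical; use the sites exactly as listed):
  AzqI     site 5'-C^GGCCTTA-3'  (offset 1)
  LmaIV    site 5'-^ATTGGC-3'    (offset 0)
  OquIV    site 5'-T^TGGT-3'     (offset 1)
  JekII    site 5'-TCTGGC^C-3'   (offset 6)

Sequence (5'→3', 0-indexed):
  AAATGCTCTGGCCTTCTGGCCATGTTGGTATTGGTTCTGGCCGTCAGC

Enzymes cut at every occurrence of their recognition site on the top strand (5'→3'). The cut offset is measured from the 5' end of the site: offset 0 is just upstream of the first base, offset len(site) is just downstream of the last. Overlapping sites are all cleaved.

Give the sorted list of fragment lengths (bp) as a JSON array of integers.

Per-enzyme occurrences:
  AzqI (CGGCCTTA, off=1): no sites
  LmaIV (ATTGGC, off=0): no sites
  OquIV (TTGGT, off=1): starts [24, 30] → cuts [25, 31]
  JekII (TCTGGCC, off=6): starts [6, 14, 35] → cuts [12, 20, 41]

Pooled cuts: [12, 20, 25, 31, 41]

Fragments:
  12→20: 8 bp
  20→25: 5 bp
  25→31: 6 bp
  31→41: 10 bp
  41→12 (wrap): 48-41+12 = 19 bp

[5,6,8,10,19]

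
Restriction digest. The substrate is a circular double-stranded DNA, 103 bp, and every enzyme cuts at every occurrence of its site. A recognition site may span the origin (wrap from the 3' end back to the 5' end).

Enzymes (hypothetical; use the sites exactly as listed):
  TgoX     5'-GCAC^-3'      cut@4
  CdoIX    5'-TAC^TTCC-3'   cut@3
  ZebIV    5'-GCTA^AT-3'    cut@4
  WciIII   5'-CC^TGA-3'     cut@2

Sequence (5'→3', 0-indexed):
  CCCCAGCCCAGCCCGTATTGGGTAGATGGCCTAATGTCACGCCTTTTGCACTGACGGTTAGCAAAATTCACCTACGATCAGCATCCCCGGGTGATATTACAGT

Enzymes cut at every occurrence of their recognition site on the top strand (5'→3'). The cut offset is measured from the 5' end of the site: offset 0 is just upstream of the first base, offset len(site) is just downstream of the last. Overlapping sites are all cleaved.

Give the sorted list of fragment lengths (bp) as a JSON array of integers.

[103]

Per-enzyme occurrences:
  TgoX GCAC/4: at [47] ⇒ [51]
  CdoIX (TACTTCC, off=3): no sites
  ZebIV (GCTAAT, off=4): no sites
  WciIII (CCTGA, off=2): no sites

Pooled cuts: [51]

Fragment lengths:
  51→51 (wrap): 103-51+51 = 103 bp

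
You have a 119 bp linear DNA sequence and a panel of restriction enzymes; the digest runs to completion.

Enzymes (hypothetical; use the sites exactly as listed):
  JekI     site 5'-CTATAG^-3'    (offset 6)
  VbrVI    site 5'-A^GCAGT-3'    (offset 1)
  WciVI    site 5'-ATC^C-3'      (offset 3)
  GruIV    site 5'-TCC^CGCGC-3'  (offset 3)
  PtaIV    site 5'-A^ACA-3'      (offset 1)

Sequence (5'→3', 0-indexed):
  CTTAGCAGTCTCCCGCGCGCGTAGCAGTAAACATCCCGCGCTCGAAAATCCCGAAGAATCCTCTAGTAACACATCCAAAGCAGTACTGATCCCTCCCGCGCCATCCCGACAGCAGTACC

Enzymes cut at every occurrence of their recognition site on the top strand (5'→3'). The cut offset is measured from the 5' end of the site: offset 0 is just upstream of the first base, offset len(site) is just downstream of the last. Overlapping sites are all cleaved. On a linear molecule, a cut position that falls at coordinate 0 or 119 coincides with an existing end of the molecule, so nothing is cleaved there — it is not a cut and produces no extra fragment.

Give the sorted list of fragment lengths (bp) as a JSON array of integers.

Per-enzyme occurrences:
  JekI (CTATAG, off=6): no sites
  VbrVI (AGCAGT, off=1): starts [3, 22, 78, 110] → cuts [4, 23, 79, 111]
  WciVI (ATCC, off=3): starts [32, 47, 57, 72, 88, 102] → cuts [35, 50, 60, 75, 91, 105]
  GruIV (TCCCGCGC, off=3): starts [10, 33, 93] → cuts [13, 36, 96]
  PtaIV (AACA, off=1): starts [29, 67] → cuts [30, 68]

All cut coordinates (distinct, sorted): [4, 13, 23, 30, 35, 36, 50, 60, 68, 75, 79, 91, 96, 105, 111]

Fragment lengths:
  [0,4): 4 bp
  [4,13): 9 bp
  [13,23): 10 bp
  [23,30): 7 bp
  [30,35): 5 bp
  [35,36): 1 bp
  [36,50): 14 bp
  [50,60): 10 bp
  [60,68): 8 bp
  [68,75): 7 bp
  [75,79): 4 bp
  [79,91): 12 bp
  [91,96): 5 bp
  [96,105): 9 bp
  [105,111): 6 bp
  [111,119): 8 bp

[1,4,4,5,5,6,7,7,8,8,9,9,10,10,12,14]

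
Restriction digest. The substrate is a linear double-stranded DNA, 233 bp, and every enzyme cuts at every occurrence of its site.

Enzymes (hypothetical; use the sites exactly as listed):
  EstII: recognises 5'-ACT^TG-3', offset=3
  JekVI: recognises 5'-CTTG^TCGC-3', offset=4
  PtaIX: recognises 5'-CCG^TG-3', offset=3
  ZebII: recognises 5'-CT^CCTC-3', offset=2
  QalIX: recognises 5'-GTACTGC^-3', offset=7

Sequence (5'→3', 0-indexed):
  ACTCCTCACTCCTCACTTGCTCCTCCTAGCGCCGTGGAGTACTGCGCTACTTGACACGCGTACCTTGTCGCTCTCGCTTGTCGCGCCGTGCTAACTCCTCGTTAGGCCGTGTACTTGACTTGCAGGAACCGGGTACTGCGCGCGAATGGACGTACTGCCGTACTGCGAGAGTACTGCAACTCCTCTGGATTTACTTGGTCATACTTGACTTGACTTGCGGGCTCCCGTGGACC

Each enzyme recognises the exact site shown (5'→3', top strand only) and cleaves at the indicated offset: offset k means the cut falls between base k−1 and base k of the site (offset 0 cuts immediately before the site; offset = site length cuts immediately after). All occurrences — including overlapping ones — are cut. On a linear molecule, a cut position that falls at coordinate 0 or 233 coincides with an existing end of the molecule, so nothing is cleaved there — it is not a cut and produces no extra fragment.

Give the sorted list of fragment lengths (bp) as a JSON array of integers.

Site scan:
  EstII (ACTTG, off=3): starts [14, 48, 112, 117, 192, 202, 207, 212] → cuts [17, 51, 115, 120, 195, 205, 210, 215]
  JekVI (CTTGTCGC, off=4): starts [63, 76] → cuts [67, 80]
  PtaIX (CCGTG, off=3): starts [31, 85, 106, 224] → cuts [34, 88, 109, 227]
  ZebII (CTCCTC, off=2): starts [1, 8, 19, 94, 179] → cuts [3, 10, 21, 96, 181]
  QalIX (GTACTGC, off=7): starts [38, 132, 151, 159, 170] → cuts [45, 139, 158, 166, 177]

Pooled cuts: [3, 10, 17, 21, 34, 45, 51, 67, 80, 88, 96, 109, 115, 120, 139, 158, 166, 177, 181, 195, 205, 210, 215, 227]

Fragment lengths:
  [0,3): 3 bp
  [3,10): 7 bp
  [10,17): 7 bp
  [17,21): 4 bp
  [21,34): 13 bp
  [34,45): 11 bp
  [45,51): 6 bp
  [51,67): 16 bp
  [67,80): 13 bp
  [80,88): 8 bp
  [88,96): 8 bp
  [96,109): 13 bp
  [109,115): 6 bp
  [115,120): 5 bp
  [120,139): 19 bp
  [139,158): 19 bp
  [158,166): 8 bp
  [166,177): 11 bp
  [177,181): 4 bp
  [181,195): 14 bp
  [195,205): 10 bp
  [205,210): 5 bp
  [210,215): 5 bp
  [215,227): 12 bp
  [227,233): 6 bp

[3,4,4,5,5,5,6,6,6,7,7,8,8,8,10,11,11,12,13,13,13,14,16,19,19]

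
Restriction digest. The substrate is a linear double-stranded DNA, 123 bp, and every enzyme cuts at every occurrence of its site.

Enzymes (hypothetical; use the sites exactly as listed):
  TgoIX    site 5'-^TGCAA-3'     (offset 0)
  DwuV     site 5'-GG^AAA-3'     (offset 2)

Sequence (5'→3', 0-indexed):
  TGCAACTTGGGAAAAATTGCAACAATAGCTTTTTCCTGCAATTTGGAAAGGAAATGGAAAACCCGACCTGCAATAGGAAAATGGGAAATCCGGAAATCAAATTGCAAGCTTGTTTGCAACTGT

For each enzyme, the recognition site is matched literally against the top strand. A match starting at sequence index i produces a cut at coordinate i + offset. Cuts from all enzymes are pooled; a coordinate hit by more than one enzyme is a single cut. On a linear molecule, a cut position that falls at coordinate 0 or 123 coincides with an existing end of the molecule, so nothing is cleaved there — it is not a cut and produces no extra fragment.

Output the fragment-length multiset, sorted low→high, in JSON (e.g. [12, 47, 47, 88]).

[5,6,6,8,8,9,9,9,10,11,11,12,19]

Per-enzyme occurrences:
  TgoIX (TGCAA, off=0): starts [0, 17, 36, 68, 102, 114] → cuts [17, 36, 68, 102, 114] (position 0 is a terminus of the linear molecule — no cut)
  DwuV (GGAAA, off=2): starts [9, 44, 49, 55, 75, 83, 91] → cuts [11, 46, 51, 57, 77, 85, 93]

Pooled cuts: [11, 17, 36, 46, 51, 57, 68, 77, 85, 93, 102, 114]

Fragment lengths:
  [0,11): 11 bp
  [11,17): 6 bp
  [17,36): 19 bp
  [36,46): 10 bp
  [46,51): 5 bp
  [51,57): 6 bp
  [57,68): 11 bp
  [68,77): 9 bp
  [77,85): 8 bp
  [85,93): 8 bp
  [93,102): 9 bp
  [102,114): 12 bp
  [114,123): 9 bp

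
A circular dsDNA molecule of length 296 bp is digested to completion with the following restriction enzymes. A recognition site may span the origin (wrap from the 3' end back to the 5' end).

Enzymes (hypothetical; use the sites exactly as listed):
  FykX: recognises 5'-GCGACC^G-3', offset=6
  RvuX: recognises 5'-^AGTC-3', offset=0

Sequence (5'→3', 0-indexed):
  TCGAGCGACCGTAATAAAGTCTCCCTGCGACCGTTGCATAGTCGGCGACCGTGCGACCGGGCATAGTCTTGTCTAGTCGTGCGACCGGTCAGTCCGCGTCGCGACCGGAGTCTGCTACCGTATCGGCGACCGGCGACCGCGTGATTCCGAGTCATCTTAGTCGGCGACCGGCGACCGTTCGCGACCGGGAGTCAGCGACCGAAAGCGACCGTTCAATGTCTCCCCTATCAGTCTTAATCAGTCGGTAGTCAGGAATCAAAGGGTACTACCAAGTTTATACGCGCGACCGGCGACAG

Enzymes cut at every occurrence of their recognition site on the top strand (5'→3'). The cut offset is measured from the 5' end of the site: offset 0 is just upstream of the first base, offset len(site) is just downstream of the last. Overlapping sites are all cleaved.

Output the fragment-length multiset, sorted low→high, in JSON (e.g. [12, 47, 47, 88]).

Per-enzyme occurrences:
  FykX GCGACCG/6: at [4, 26, 44, 52, 80, 100, 125, 132, 163, 170, 180, 194, 204, 282] ⇒ [10, 32, 50, 58, 86, 106, 131, 138, 169, 176, 186, 200, 210, 288]
  RvuX AGTC/0: at [17, 39, 64, 74, 90, 108, 149, 158, 189, 229, 239, 246, 294] ⇒ [17, 39, 64, 74, 90, 108, 149, 158, 189, 229, 239, 246, 294]

Pooled cuts: [10, 17, 32, 39, 50, 58, 64, 74, 86, 90, 106, 108, 131, 138, 149, 158, 169, 176, 186, 189, 200, 210, 229, 239, 246, 288, 294]

Fragments:
  10→17: 7 bp
  17→32: 15 bp
  32→39: 7 bp
  39→50: 11 bp
  50→58: 8 bp
  58→64: 6 bp
  64→74: 10 bp
  74→86: 12 bp
  86→90: 4 bp
  90→106: 16 bp
  106→108: 2 bp
  108→131: 23 bp
  131→138: 7 bp
  138→149: 11 bp
  149→158: 9 bp
  158→169: 11 bp
  169→176: 7 bp
  176→186: 10 bp
  186→189: 3 bp
  189→200: 11 bp
  200→210: 10 bp
  210→229: 19 bp
  229→239: 10 bp
  239→246: 7 bp
  246→288: 42 bp
  288→294: 6 bp
  294→10 (wrap): 296-294+10 = 12 bp

[2,3,4,6,6,7,7,7,7,7,8,9,10,10,10,10,11,11,11,11,12,12,15,16,19,23,42]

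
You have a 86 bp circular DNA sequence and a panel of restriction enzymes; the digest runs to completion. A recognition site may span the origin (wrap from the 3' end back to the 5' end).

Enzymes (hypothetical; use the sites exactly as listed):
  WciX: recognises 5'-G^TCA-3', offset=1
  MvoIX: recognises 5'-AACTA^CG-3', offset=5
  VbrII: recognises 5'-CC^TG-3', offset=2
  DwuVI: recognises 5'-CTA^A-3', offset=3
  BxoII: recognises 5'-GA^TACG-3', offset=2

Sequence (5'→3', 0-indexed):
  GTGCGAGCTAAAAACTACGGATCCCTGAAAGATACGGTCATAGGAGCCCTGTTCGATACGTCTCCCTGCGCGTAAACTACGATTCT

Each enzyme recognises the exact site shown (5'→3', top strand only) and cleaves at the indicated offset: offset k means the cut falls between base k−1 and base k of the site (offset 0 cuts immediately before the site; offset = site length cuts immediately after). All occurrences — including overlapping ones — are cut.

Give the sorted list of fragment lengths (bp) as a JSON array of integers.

[5,7,7,7,8,10,12,13,17]

Per-enzyme occurrences:
  WciX GTCA/1: at [36] ⇒ [37]
  MvoIX AACTACG/5: at [12, 74] ⇒ [17, 79]
  VbrII CCTG/2: at [23, 47, 64] ⇒ [25, 49, 66]
  DwuVI CTAA/3: at [7] ⇒ [10]
  BxoII GATACG/2: at [30, 54] ⇒ [32, 56]

Pooled cuts: [10, 17, 25, 32, 37, 49, 56, 66, 79]

Fragment lengths:
  10→17: 7 bp
  17→25: 8 bp
  25→32: 7 bp
  32→37: 5 bp
  37→49: 12 bp
  49→56: 7 bp
  56→66: 10 bp
  66→79: 13 bp
  79→10 (wrap): 86-79+10 = 17 bp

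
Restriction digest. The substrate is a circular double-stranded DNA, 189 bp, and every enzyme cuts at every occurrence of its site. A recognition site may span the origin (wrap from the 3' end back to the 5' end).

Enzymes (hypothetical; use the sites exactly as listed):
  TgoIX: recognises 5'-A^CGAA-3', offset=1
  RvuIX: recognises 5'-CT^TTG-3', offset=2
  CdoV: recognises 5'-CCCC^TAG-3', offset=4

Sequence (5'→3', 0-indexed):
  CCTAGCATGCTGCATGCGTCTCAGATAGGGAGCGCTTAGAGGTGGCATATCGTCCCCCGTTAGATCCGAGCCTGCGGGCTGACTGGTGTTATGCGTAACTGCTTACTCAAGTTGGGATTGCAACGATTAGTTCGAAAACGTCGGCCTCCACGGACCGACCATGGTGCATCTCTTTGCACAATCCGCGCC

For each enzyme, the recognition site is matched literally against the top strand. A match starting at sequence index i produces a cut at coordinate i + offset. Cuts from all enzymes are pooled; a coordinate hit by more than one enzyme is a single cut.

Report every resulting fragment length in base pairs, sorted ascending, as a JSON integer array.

[18,171]

Scan for sites:
  TgoIX (ACGAA, off=1): no sites
  RvuIX (CTTTG, off=2): starts [171] → cuts [173]
  CdoV (CCCCTAG, off=4): starts [187] → cuts [2]

All cut coordinates (distinct, sorted): [2, 173]

Fragment lengths:
  2→173: 171 bp
  173→2 (wrap): 189-173+2 = 18 bp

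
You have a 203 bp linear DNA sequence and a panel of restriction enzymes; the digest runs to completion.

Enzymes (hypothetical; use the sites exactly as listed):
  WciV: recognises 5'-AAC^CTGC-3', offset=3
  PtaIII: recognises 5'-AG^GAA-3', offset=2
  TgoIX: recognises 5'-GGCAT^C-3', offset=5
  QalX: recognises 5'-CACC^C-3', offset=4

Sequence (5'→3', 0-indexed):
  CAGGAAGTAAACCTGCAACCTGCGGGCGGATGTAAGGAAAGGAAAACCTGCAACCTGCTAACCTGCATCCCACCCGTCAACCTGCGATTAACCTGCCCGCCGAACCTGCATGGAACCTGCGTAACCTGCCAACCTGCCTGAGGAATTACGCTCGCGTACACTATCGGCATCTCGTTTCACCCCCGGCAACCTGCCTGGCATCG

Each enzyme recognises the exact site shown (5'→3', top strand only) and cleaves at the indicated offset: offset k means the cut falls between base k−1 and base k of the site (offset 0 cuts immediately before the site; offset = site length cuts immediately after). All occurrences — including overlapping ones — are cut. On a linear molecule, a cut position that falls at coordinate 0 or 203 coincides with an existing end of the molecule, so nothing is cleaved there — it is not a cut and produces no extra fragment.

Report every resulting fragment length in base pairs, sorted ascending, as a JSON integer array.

Scan for sites:
  WciV AACCTGC/3: at [9, 16, 44, 51, 59, 78, 89, 102, 113, 122, 130, 187] ⇒ [12, 19, 47, 54, 62, 81, 92, 105, 116, 125, 133, 190]
  PtaIII AGGAA/2: at [1, 34, 39, 140] ⇒ [3, 36, 41, 142]
  TgoIX GGCATC/5: at [165, 196] ⇒ [170, 201]
  QalX CACCC/4: at [70, 177] ⇒ [74, 181]

Pooled cuts: [3, 12, 19, 36, 41, 47, 54, 62, 74, 81, 92, 105, 116, 125, 133, 142, 170, 181, 190, 201]

Fragment lengths:
  [0,3): 3 bp
  [3,12): 9 bp
  [12,19): 7 bp
  [19,36): 17 bp
  [36,41): 5 bp
  [41,47): 6 bp
  [47,54): 7 bp
  [54,62): 8 bp
  [62,74): 12 bp
  [74,81): 7 bp
  [81,92): 11 bp
  [92,105): 13 bp
  [105,116): 11 bp
  [116,125): 9 bp
  [125,133): 8 bp
  [133,142): 9 bp
  [142,170): 28 bp
  [170,181): 11 bp
  [181,190): 9 bp
  [190,201): 11 bp
  [201,203): 2 bp

[2,3,5,6,7,7,7,8,8,9,9,9,9,11,11,11,11,12,13,17,28]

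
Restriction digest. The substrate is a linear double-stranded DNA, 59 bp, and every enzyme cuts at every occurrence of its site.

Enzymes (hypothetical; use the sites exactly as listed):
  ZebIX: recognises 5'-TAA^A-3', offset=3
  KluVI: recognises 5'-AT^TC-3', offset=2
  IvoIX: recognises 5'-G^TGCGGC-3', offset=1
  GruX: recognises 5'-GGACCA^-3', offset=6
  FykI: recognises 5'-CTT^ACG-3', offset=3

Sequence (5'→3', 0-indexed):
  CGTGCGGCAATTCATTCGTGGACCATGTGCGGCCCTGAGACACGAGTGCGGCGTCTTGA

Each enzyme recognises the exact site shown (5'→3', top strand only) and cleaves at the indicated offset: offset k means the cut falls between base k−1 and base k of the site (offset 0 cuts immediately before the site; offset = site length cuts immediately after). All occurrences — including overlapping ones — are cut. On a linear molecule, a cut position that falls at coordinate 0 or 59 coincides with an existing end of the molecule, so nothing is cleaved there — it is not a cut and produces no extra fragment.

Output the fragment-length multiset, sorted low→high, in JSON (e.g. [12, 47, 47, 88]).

Scan for sites:
  ZebIX (TAAA, off=3): no sites
  KluVI (ATTC, off=2): starts [9, 13] → cuts [11, 15]
  IvoIX (GTGCGGC, off=1): starts [1, 26, 45] → cuts [2, 27, 46]
  GruX (GGACCA, off=6): starts [19] → cuts [25]
  FykI (CTTACG, off=3): no sites

Pooled cuts: [2, 11, 15, 25, 27, 46]

Fragment lengths:
  [0,2): 2 bp
  [2,11): 9 bp
  [11,15): 4 bp
  [15,25): 10 bp
  [25,27): 2 bp
  [27,46): 19 bp
  [46,59): 13 bp

[2,2,4,9,10,13,19]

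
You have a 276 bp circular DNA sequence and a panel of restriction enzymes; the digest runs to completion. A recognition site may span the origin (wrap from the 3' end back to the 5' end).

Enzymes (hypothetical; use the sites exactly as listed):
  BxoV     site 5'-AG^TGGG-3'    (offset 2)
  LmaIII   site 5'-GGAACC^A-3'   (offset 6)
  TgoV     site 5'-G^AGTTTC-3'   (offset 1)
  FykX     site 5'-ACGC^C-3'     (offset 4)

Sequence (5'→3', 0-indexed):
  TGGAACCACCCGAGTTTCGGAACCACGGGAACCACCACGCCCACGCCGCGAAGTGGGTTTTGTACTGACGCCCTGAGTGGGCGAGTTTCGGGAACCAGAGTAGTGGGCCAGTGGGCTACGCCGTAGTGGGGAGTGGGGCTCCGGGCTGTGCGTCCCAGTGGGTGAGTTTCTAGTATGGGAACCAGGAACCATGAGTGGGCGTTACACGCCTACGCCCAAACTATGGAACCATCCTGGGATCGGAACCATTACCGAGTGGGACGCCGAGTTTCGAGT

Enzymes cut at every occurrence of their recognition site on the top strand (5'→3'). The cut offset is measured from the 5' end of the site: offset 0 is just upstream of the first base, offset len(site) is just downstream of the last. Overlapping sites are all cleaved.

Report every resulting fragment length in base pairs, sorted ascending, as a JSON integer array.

[2,5,5,5,6,6,6,6,6,7,7,7,7,7,8,8,9,9,10,12,13,14,15,17,17,18,19,25]

Site scan:
  BxoV (AGTGGG, off=2): starts [51, 75, 101, 109, 124, 131, 156, 193, 254] → cuts [53, 77, 103, 111, 126, 133, 158, 195, 256]
  LmaIII (GGAACCA, off=6): starts [1, 18, 27, 90, 177, 184, 224, 241] → cuts [7, 24, 33, 96, 183, 190, 230, 247]
  TgoV (GAGTTTC, off=1): starts [11, 82, 163, 265] → cuts [12, 83, 164, 266]
  FykX (ACGCC, off=4): starts [36, 42, 67, 117, 205, 211, 260] → cuts [40, 46, 71, 121, 209, 215, 264]

All cut coordinates (distinct, sorted): [7, 12, 24, 33, 40, 46, 53, 71, 77, 83, 96, 103, 111, 121, 126, 133, 158, 164, 183, 190, 195, 209, 215, 230, 247, 256, 264, 266]

Fragments:
  7→12: 5 bp
  12→24: 12 bp
  24→33: 9 bp
  33→40: 7 bp
  40→46: 6 bp
  46→53: 7 bp
  53→71: 18 bp
  71→77: 6 bp
  77→83: 6 bp
  83→96: 13 bp
  96→103: 7 bp
  103→111: 8 bp
  111→121: 10 bp
  121→126: 5 bp
  126→133: 7 bp
  133→158: 25 bp
  158→164: 6 bp
  164→183: 19 bp
  183→190: 7 bp
  190→195: 5 bp
  195→209: 14 bp
  209→215: 6 bp
  215→230: 15 bp
  230→247: 17 bp
  247→256: 9 bp
  256→264: 8 bp
  264→266: 2 bp
  266→7 (wrap): 276-266+7 = 17 bp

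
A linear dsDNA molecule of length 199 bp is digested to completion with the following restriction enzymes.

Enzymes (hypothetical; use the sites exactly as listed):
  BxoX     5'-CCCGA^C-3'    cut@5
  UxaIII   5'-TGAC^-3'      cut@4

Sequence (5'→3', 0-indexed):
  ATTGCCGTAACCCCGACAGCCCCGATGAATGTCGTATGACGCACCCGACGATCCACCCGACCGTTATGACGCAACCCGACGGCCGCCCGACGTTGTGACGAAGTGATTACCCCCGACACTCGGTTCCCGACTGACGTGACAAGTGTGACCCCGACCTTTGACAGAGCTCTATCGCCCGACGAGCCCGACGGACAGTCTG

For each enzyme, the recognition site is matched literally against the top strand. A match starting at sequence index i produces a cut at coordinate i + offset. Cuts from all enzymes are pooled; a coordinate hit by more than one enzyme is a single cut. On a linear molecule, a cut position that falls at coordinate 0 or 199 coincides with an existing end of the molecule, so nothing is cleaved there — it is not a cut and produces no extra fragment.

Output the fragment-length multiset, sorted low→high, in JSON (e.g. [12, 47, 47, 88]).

Per-enzyme occurrences:
  BxoX CCCGAC/5: at [11, 43, 55, 74, 85, 111, 125, 149, 174, 183] ⇒ [16, 48, 60, 79, 90, 116, 130, 154, 179, 188]
  UxaIII TGAC/4: at [36, 66, 95, 131, 136, 145, 158] ⇒ [40, 70, 99, 135, 140, 149, 162]

Pooled cuts: [16, 40, 48, 60, 70, 79, 90, 99, 116, 130, 135, 140, 149, 154, 162, 179, 188]

Fragments:
  [0,16): 16 bp
  [16,40): 24 bp
  [40,48): 8 bp
  [48,60): 12 bp
  [60,70): 10 bp
  [70,79): 9 bp
  [79,90): 11 bp
  [90,99): 9 bp
  [99,116): 17 bp
  [116,130): 14 bp
  [130,135): 5 bp
  [135,140): 5 bp
  [140,149): 9 bp
  [149,154): 5 bp
  [154,162): 8 bp
  [162,179): 17 bp
  [179,188): 9 bp
  [188,199): 11 bp

[5,5,5,8,8,9,9,9,9,10,11,11,12,14,16,17,17,24]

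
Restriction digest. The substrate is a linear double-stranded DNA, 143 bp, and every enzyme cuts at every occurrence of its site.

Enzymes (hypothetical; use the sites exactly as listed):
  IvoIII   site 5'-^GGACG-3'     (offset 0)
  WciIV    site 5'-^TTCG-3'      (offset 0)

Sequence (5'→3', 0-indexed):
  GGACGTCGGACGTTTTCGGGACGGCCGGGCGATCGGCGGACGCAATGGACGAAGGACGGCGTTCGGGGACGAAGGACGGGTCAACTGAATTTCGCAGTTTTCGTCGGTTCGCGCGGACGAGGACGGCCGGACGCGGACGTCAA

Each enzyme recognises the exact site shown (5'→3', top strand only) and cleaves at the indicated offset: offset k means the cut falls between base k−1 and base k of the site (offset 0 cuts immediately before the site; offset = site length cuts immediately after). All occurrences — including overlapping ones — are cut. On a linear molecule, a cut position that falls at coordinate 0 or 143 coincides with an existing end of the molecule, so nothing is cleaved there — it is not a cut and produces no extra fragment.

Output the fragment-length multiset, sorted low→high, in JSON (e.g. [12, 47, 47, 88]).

[4,5,6,6,7,7,7,7,7,8,8,8,9,9,9,17,19]

Site scan:
  IvoIII (GGACG, off=0): starts [0, 7, 18, 37, 46, 53, 66, 73, 114, 120, 128, 134] → cuts [7, 18, 37, 46, 53, 66, 73, 114, 120, 128, 134] (position 0 is a terminus of the linear molecule — no cut)
  WciIV (TTCG, off=0): starts [14, 61, 90, 99, 107] → cuts [14, 61, 90, 99, 107]

All cut coordinates (distinct, sorted): [7, 14, 18, 37, 46, 53, 61, 66, 73, 90, 99, 107, 114, 120, 128, 134]

Fragment lengths:
  [0,7): 7 bp
  [7,14): 7 bp
  [14,18): 4 bp
  [18,37): 19 bp
  [37,46): 9 bp
  [46,53): 7 bp
  [53,61): 8 bp
  [61,66): 5 bp
  [66,73): 7 bp
  [73,90): 17 bp
  [90,99): 9 bp
  [99,107): 8 bp
  [107,114): 7 bp
  [114,120): 6 bp
  [120,128): 8 bp
  [128,134): 6 bp
  [134,143): 9 bp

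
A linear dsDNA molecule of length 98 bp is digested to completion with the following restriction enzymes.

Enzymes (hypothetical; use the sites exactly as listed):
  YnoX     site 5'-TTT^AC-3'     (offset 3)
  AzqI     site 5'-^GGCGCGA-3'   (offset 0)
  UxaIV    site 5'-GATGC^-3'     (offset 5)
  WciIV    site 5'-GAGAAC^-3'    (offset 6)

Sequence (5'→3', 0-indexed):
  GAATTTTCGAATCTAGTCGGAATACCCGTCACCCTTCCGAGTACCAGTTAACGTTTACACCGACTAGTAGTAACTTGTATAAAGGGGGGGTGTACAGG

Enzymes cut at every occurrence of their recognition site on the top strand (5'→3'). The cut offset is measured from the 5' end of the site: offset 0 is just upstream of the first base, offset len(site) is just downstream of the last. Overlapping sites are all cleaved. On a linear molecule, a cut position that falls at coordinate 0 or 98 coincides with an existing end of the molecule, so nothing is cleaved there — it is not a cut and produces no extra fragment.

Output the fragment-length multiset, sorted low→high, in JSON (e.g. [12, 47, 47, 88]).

[42,56]

Site scan:
  YnoX (TTTAC, off=3): starts [53] → cuts [56]
  AzqI (GGCGCGA, off=0): no sites
  UxaIV (GATGC, off=5): no sites
  WciIV (GAGAAC, off=6): no sites

All cut coordinates (distinct, sorted): [56]

Fragment lengths:
  [0,56): 56 bp
  [56,98): 42 bp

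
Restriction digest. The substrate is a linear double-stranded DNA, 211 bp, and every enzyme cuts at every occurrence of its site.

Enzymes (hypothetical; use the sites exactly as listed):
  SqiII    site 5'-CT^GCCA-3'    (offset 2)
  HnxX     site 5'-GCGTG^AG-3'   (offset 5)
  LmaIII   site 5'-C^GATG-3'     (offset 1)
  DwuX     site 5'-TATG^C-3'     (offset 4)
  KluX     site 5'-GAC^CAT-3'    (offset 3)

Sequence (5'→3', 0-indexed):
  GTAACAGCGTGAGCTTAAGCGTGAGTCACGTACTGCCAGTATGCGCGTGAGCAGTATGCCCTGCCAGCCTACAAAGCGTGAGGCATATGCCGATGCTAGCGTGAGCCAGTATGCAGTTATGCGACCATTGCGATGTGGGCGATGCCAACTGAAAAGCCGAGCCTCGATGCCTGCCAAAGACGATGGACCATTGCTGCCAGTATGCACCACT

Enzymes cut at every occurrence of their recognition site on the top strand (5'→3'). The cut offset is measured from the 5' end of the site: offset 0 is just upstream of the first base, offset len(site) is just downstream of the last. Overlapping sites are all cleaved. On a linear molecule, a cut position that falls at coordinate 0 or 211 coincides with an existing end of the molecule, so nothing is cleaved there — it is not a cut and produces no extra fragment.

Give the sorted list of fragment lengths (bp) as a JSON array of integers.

[2,4,4,6,6,7,7,7,7,8,9,9,9,9,9,9,10,11,11,12,12,18,25]

Site scan:
  SqiII CTGCCA/2: at [32, 60, 170, 193] ⇒ [34, 62, 172, 195]
  HnxX GCGTGAG/5: at [6, 18, 44, 75, 98] ⇒ [11, 23, 49, 80, 103]
  LmaIII CGATG/1: at [90, 130, 139, 164, 180] ⇒ [91, 131, 140, 165, 181]
  DwuX TATGC/4: at [39, 54, 85, 109, 117, 200] ⇒ [43, 58, 89, 113, 121, 204]
  KluX GACCAT/3: at [122, 185] ⇒ [125, 188]

Pooled cuts: [11, 23, 34, 43, 49, 58, 62, 80, 89, 91, 103, 113, 121, 125, 131, 140, 165, 172, 181, 188, 195, 204]

Fragment lengths:
  [0,11): 11 bp
  [11,23): 12 bp
  [23,34): 11 bp
  [34,43): 9 bp
  [43,49): 6 bp
  [49,58): 9 bp
  [58,62): 4 bp
  [62,80): 18 bp
  [80,89): 9 bp
  [89,91): 2 bp
  [91,103): 12 bp
  [103,113): 10 bp
  [113,121): 8 bp
  [121,125): 4 bp
  [125,131): 6 bp
  [131,140): 9 bp
  [140,165): 25 bp
  [165,172): 7 bp
  [172,181): 9 bp
  [181,188): 7 bp
  [188,195): 7 bp
  [195,204): 9 bp
  [204,211): 7 bp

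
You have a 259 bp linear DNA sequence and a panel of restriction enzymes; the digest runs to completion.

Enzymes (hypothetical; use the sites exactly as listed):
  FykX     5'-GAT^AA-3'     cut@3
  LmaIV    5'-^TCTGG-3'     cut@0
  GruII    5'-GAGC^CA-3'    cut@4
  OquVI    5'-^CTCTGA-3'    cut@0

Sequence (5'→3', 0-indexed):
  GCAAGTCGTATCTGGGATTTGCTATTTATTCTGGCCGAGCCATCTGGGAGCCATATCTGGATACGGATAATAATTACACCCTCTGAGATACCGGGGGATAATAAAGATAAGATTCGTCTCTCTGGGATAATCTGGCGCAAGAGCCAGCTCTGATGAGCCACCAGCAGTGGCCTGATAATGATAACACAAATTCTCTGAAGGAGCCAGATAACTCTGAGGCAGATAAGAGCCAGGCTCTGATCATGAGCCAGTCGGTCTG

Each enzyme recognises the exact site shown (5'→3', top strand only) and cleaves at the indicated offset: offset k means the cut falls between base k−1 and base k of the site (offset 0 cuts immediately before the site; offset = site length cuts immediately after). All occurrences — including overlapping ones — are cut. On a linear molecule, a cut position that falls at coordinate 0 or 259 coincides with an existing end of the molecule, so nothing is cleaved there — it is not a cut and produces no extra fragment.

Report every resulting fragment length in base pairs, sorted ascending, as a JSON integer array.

Per-enzyme occurrences:
  FykX (GATAA, off=3): starts [65, 96, 105, 125, 173, 179, 206, 221] → cuts [68, 99, 108, 128, 176, 182, 209, 224]
  LmaIV (TCTGG, off=0): starts [10, 29, 42, 55, 120, 130] → cuts [10, 29, 42, 55, 120, 130]
  GruII (GAGCCA, off=4): starts [36, 47, 140, 154, 200, 226, 244] → cuts [40, 51, 144, 158, 204, 230, 248]
  OquVI (CTCTGA, off=0): starts [80, 147, 192, 211, 234] → cuts [80, 147, 192, 211, 234]

All cut coordinates (distinct, sorted): [10, 29, 40, 42, 51, 55, 68, 80, 99, 108, 120, 128, 130, 144, 147, 158, 176, 182, 192, 204, 209, 211, 224, 230, 234, 248]

Fragments:
  [0,10): 10 bp
  [10,29): 19 bp
  [29,40): 11 bp
  [40,42): 2 bp
  [42,51): 9 bp
  [51,55): 4 bp
  [55,68): 13 bp
  [68,80): 12 bp
  [80,99): 19 bp
  [99,108): 9 bp
  [108,120): 12 bp
  [120,128): 8 bp
  [128,130): 2 bp
  [130,144): 14 bp
  [144,147): 3 bp
  [147,158): 11 bp
  [158,176): 18 bp
  [176,182): 6 bp
  [182,192): 10 bp
  [192,204): 12 bp
  [204,209): 5 bp
  [209,211): 2 bp
  [211,224): 13 bp
  [224,230): 6 bp
  [230,234): 4 bp
  [234,248): 14 bp
  [248,259): 11 bp

[2,2,2,3,4,4,5,6,6,8,9,9,10,10,11,11,11,12,12,12,13,13,14,14,18,19,19]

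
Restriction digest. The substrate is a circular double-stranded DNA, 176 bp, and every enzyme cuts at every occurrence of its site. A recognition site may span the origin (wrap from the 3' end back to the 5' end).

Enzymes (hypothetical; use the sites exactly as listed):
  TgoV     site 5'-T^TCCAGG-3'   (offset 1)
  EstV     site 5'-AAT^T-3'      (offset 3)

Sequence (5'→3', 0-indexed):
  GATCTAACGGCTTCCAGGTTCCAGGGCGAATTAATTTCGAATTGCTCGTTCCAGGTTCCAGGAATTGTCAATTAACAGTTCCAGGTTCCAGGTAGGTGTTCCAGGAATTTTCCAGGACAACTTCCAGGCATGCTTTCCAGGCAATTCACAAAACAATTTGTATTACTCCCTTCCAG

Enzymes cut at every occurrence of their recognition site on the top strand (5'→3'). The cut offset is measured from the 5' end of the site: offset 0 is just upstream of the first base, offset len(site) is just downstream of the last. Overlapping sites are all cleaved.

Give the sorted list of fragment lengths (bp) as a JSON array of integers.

[2,4,7,7,7,7,7,7,7,9,9,10,12,12,12,13,13,14,17]

Site scan:
  TgoV (TTCCAGG, off=1): starts [11, 18, 48, 55, 78, 85, 98, 109, 121, 134, 170] → cuts [12, 19, 49, 56, 79, 86, 99, 110, 122, 135, 171]
  EstV (AATT, off=3): starts [28, 32, 39, 62, 69, 105, 142, 154] → cuts [31, 35, 42, 65, 72, 108, 145, 157]

All cut coordinates (distinct, sorted): [12, 19, 31, 35, 42, 49, 56, 65, 72, 79, 86, 99, 108, 110, 122, 135, 145, 157, 171]

Fragment lengths:
  12→19: 7 bp
  19→31: 12 bp
  31→35: 4 bp
  35→42: 7 bp
  42→49: 7 bp
  49→56: 7 bp
  56→65: 9 bp
  65→72: 7 bp
  72→79: 7 bp
  79→86: 7 bp
  86→99: 13 bp
  99→108: 9 bp
  108→110: 2 bp
  110→122: 12 bp
  122→135: 13 bp
  135→145: 10 bp
  145→157: 12 bp
  157→171: 14 bp
  171→12 (wrap): 176-171+12 = 17 bp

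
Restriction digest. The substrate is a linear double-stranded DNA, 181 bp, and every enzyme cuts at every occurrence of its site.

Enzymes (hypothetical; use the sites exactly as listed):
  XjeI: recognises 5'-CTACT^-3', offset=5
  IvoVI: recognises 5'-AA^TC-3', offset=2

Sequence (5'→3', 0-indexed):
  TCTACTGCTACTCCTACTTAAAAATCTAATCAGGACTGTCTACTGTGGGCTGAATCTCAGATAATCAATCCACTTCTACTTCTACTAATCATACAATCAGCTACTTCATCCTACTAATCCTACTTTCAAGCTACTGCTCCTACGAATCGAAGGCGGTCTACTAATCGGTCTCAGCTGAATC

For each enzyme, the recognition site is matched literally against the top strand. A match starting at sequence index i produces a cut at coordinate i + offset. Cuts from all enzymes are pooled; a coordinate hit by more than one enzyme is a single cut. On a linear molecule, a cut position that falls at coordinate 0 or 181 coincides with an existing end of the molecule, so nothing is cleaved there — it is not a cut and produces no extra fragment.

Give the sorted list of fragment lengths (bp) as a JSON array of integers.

[2,2,2,2,4,5,6,6,6,6,6,7,8,9,10,10,10,11,11,12,15,15,16]

Scan for sites:
  XjeI (CTACT, off=5): starts [1, 7, 13, 39, 75, 81, 100, 110, 119, 130, 157] → cuts [6, 12, 18, 44, 80, 86, 105, 115, 124, 135, 162]
  IvoVI (AATC, off=2): starts [22, 27, 52, 62, 66, 86, 94, 115, 144, 162, 177] → cuts [24, 29, 54, 64, 68, 88, 96, 117, 146, 164, 179]

Pooled cuts: [6, 12, 18, 24, 29, 44, 54, 64, 68, 80, 86, 88, 96, 105, 115, 117, 124, 135, 146, 162, 164, 179]

Fragments:
  [0,6): 6 bp
  [6,12): 6 bp
  [12,18): 6 bp
  [18,24): 6 bp
  [24,29): 5 bp
  [29,44): 15 bp
  [44,54): 10 bp
  [54,64): 10 bp
  [64,68): 4 bp
  [68,80): 12 bp
  [80,86): 6 bp
  [86,88): 2 bp
  [88,96): 8 bp
  [96,105): 9 bp
  [105,115): 10 bp
  [115,117): 2 bp
  [117,124): 7 bp
  [124,135): 11 bp
  [135,146): 11 bp
  [146,162): 16 bp
  [162,164): 2 bp
  [164,179): 15 bp
  [179,181): 2 bp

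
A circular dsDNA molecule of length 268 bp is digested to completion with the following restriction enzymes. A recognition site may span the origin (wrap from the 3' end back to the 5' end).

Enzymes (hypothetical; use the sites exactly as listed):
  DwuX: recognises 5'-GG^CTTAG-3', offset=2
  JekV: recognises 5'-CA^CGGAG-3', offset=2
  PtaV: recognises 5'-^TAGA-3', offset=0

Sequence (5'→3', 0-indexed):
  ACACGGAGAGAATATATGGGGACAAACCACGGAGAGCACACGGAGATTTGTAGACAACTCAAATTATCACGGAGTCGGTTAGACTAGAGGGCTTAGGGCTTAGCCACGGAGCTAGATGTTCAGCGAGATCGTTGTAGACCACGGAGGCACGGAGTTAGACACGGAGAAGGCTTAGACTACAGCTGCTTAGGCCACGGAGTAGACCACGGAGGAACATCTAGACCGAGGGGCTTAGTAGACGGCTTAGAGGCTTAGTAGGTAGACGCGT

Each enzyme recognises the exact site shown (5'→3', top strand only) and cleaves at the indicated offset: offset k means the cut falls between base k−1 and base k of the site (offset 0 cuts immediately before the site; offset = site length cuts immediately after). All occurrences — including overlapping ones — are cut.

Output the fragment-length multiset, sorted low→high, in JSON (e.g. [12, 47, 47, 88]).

[2,2,5,5,5,6,6,6,6,7,7,7,7,7,8,8,9,9,10,10,11,12,12,12,19,22,22,26]

Scan for sites:
  DwuX GGCTTAG/2: at [89, 96, 168, 228, 240, 248] ⇒ [91, 98, 170, 230, 242, 250]
  JekV CACGGAG/2: at [1, 27, 38, 67, 104, 139, 147, 159, 192, 204] ⇒ [3, 29, 40, 69, 106, 141, 149, 161, 194, 206]
  PtaV TAGA/0: at [50, 79, 84, 112, 134, 155, 172, 199, 218, 235, 244, 259] ⇒ [50, 79, 84, 112, 134, 155, 172, 199, 218, 235, 244, 259]

All cut coordinates (distinct, sorted): [3, 29, 40, 50, 69, 79, 84, 91, 98, 106, 112, 134, 141, 149, 155, 161, 170, 172, 194, 199, 206, 218, 230, 235, 242, 244, 250, 259]

Fragments:
  3→29: 26 bp
  29→40: 11 bp
  40→50: 10 bp
  50→69: 19 bp
  69→79: 10 bp
  79→84: 5 bp
  84→91: 7 bp
  91→98: 7 bp
  98→106: 8 bp
  106→112: 6 bp
  112→134: 22 bp
  134→141: 7 bp
  141→149: 8 bp
  149→155: 6 bp
  155→161: 6 bp
  161→170: 9 bp
  170→172: 2 bp
  172→194: 22 bp
  194→199: 5 bp
  199→206: 7 bp
  206→218: 12 bp
  218→230: 12 bp
  230→235: 5 bp
  235→242: 7 bp
  242→244: 2 bp
  244→250: 6 bp
  250→259: 9 bp
  259→3 (wrap): 268-259+3 = 12 bp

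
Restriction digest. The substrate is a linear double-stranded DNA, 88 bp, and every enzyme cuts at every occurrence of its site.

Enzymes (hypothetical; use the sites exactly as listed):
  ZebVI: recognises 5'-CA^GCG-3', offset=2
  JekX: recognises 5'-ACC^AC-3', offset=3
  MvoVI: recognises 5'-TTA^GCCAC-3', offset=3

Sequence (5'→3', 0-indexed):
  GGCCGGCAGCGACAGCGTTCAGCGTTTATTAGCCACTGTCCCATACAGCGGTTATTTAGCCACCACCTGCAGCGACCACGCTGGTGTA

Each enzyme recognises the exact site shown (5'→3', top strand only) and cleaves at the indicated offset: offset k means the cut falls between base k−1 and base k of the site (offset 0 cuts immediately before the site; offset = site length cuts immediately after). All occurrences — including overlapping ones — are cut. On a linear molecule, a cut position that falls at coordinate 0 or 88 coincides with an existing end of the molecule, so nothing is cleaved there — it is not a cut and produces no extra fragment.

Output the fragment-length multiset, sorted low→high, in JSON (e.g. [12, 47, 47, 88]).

Scan for sites:
  ZebVI (CAGCG, off=2): starts [6, 12, 19, 45, 69] → cuts [8, 14, 21, 47, 71]
  JekX (ACCAC, off=3): starts [61, 74] → cuts [64, 77]
  MvoVI (TTAGCCAC, off=3): starts [28, 55] → cuts [31, 58]

Pooled cuts: [8, 14, 21, 31, 47, 58, 64, 71, 77]

Fragment lengths:
  [0,8): 8 bp
  [8,14): 6 bp
  [14,21): 7 bp
  [21,31): 10 bp
  [31,47): 16 bp
  [47,58): 11 bp
  [58,64): 6 bp
  [64,71): 7 bp
  [71,77): 6 bp
  [77,88): 11 bp

[6,6,6,7,7,8,10,11,11,16]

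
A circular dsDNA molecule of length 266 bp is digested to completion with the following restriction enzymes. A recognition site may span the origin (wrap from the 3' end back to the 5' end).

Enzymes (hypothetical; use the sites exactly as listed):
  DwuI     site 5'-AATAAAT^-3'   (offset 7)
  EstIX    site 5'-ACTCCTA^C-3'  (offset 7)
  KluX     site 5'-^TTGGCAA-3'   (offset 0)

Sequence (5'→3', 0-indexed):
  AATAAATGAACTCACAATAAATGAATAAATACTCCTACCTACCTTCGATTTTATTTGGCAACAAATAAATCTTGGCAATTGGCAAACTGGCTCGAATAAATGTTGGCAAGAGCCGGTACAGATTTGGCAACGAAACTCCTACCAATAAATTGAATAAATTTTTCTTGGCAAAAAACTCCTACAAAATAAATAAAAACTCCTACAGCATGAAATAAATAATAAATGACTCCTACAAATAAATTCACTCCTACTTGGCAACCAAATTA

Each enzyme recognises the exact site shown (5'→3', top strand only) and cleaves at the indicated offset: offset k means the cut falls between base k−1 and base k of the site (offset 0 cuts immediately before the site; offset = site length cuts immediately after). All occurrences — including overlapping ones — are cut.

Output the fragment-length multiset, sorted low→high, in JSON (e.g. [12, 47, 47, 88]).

[1,1,1,5,7,7,7,8,8,9,9,9,9,10,11,15,15,16,17,17,18,21,22,23]

Site scan:
  DwuI AATAAAT/7: at [0, 15, 23, 63, 94, 143, 152, 184, 210, 217, 234] ⇒ [7, 22, 30, 70, 101, 150, 159, 191, 217, 224, 241]
  EstIX ACTCCTAC/7: at [30, 134, 174, 195, 225, 243] ⇒ [37, 141, 181, 202, 232, 250]
  KluX TTGGCAA/0: at [54, 71, 78, 102, 123, 164, 251] ⇒ [54, 71, 78, 102, 123, 164, 251]

All cut coordinates (distinct, sorted): [7, 22, 30, 37, 54, 70, 71, 78, 101, 102, 123, 141, 150, 159, 164, 181, 191, 202, 217, 224, 232, 241, 250, 251]

Fragment lengths:
  7→22: 15 bp
  22→30: 8 bp
  30→37: 7 bp
  37→54: 17 bp
  54→70: 16 bp
  70→71: 1 bp
  71→78: 7 bp
  78→101: 23 bp
  101→102: 1 bp
  102→123: 21 bp
  123→141: 18 bp
  141→150: 9 bp
  150→159: 9 bp
  159→164: 5 bp
  164→181: 17 bp
  181→191: 10 bp
  191→202: 11 bp
  202→217: 15 bp
  217→224: 7 bp
  224→232: 8 bp
  232→241: 9 bp
  241→250: 9 bp
  250→251: 1 bp
  251→7 (wrap): 266-251+7 = 22 bp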